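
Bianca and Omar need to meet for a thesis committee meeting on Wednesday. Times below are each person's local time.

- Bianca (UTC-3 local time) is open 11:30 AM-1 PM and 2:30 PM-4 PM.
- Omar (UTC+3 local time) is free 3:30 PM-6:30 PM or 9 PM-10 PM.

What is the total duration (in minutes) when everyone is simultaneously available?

120

Bianca in UTC: 14:30-16:00, 17:30-19:00 (add 3h to convert from UTC-3).
Omar in UTC: 12:30-15:30, 18:00-19:00 (subtract 3h to convert from UTC+3).
Bianca ∩ Omar: 14:30-15:30, 18:00-19:00.
Summing the common windows: 60 + 60 = 120 minutes.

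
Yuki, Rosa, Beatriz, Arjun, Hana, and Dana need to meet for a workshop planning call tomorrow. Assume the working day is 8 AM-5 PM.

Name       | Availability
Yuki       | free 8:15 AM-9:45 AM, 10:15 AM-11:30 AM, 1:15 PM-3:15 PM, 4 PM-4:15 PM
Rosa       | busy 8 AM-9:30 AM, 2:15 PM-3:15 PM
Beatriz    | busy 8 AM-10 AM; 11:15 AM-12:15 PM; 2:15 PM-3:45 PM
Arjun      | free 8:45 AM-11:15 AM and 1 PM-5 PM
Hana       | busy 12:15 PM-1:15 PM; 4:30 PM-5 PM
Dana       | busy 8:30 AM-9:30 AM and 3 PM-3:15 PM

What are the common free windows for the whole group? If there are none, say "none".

10:15-11:15, 13:15-14:15, 16:00-16:15

Yuki free: 08:15-09:45, 10:15-11:30, 13:15-15:15, 16:00-16:15.
Rosa free: 09:30-14:15, 15:15-17:00 (invert busy blocks within the working day).
Beatriz free: 10:00-11:15, 12:15-14:15, 15:45-17:00 (invert busy blocks within the working day).
Arjun free: 08:45-11:15, 13:00-17:00.
Hana free: 08:00-12:15, 13:15-16:30 (invert busy blocks within the working day).
Dana free: 08:00-08:30, 09:30-15:00, 15:15-17:00 (invert busy blocks within the working day).
Yuki ∩ Rosa: 09:30-09:45, 10:15-11:30, 13:15-14:15, 16:00-16:15.
Yuki ∩ Rosa ∩ Beatriz: 10:15-11:15, 13:15-14:15, 16:00-16:15.
Yuki ∩ Rosa ∩ Beatriz ∩ Arjun: 10:15-11:15, 13:15-14:15, 16:00-16:15.
Yuki ∩ Rosa ∩ Beatriz ∩ Arjun ∩ Hana: 10:15-11:15, 13:15-14:15, 16:00-16:15.
Yuki ∩ Rosa ∩ Beatriz ∩ Arjun ∩ Hana ∩ Dana: 10:15-11:15, 13:15-14:15, 16:00-16:15.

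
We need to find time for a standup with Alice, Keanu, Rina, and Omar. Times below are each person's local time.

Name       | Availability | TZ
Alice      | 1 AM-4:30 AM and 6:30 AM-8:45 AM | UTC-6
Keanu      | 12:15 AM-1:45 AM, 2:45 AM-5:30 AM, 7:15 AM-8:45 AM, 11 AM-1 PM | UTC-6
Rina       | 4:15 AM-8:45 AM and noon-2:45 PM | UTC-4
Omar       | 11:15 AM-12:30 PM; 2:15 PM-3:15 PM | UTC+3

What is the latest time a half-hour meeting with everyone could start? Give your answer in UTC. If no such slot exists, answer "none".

09:00

Alice in UTC: 07:00-10:30, 12:30-14:45 (add 6h to convert from UTC-6).
Keanu in UTC: 06:15-07:45, 08:45-11:30, 13:15-14:45, 17:00-19:00 (add 6h to convert from UTC-6).
Rina in UTC: 08:15-12:45, 16:00-18:45 (add 4h to convert from UTC-4).
Omar in UTC: 08:15-09:30, 11:15-12:15 (subtract 3h to convert from UTC+3).
Alice ∩ Keanu: 07:00-07:45, 08:45-10:30, 13:15-14:45.
Alice ∩ Keanu ∩ Rina: 08:45-10:30.
Alice ∩ Keanu ∩ Rina ∩ Omar: 08:45-09:30.
The last common window of at least 30 minutes is 08:45-09:30; a 30-minute meeting can start as late as 09:00 and still end by 09:30.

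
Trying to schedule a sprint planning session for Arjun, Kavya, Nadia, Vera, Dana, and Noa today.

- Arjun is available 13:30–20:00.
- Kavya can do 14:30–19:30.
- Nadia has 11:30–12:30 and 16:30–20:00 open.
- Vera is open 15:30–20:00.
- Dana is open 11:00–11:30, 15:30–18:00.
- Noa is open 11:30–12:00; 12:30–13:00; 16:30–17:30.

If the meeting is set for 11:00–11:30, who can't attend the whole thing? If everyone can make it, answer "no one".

Arjun: not fully free for 11:00-11:30. Kavya: not fully free for 11:00-11:30. Nadia: not fully free for 11:00-11:30. Vera: not fully free for 11:00-11:30. Dana: free for 11:00-11:30. Noa: not fully free for 11:00-11:30.

Arjun, Kavya, Nadia, Noa, Vera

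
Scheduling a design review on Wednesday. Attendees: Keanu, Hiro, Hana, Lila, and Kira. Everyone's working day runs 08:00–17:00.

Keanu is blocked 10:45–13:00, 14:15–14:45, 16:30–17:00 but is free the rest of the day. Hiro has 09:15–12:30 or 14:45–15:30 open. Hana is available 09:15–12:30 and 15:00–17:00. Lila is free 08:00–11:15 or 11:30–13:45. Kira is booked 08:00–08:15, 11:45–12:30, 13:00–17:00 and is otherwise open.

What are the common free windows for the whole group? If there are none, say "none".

Keanu free: 08:00-10:45, 13:00-14:15, 14:45-16:30 (invert busy blocks within the working day).
Hiro free: 09:15-12:30, 14:45-15:30.
Hana free: 09:15-12:30, 15:00-17:00.
Lila free: 08:00-11:15, 11:30-13:45.
Kira free: 08:15-11:45, 12:30-13:00 (invert busy blocks within the working day).
Keanu ∩ Hiro: 09:15-10:45, 14:45-15:30.
Keanu ∩ Hiro ∩ Hana: 09:15-10:45, 15:00-15:30.
Keanu ∩ Hiro ∩ Hana ∩ Lila: 09:15-10:45.
Keanu ∩ Hiro ∩ Hana ∩ Lila ∩ Kira: 09:15-10:45.
Those are the intersection windows.

09:15-10:45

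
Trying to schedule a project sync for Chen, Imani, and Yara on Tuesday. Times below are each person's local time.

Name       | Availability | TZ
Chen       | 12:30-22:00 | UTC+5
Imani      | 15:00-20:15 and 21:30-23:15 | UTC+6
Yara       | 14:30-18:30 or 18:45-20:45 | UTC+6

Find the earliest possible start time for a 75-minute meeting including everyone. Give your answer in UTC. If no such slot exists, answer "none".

09:00

Chen in UTC: 07:30-17:00 (subtract 5h to convert from UTC+5).
Imani in UTC: 09:00-14:15, 15:30-17:15 (subtract 6h to convert from UTC+6).
Yara in UTC: 08:30-12:30, 12:45-14:45 (subtract 6h to convert from UTC+6).
Chen ∩ Imani: 09:00-14:15, 15:30-17:00.
Chen ∩ Imani ∩ Yara: 09:00-12:30, 12:45-14:15.
The first common window of at least 75 minutes is 09:00-12:30, so the earliest start is 09:00.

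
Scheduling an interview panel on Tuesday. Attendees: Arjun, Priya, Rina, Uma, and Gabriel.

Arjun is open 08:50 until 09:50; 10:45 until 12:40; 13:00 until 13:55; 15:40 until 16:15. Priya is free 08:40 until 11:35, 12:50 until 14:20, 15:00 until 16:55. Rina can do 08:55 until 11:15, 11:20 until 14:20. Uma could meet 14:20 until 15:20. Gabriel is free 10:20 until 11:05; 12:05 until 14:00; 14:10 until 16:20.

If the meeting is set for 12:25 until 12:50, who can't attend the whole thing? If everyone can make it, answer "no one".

Arjun: not fully free for 12:25-12:50. Priya: not fully free for 12:25-12:50. Rina: free for 12:25-12:50. Uma: not fully free for 12:25-12:50. Gabriel: free for 12:25-12:50.

Arjun, Priya, Uma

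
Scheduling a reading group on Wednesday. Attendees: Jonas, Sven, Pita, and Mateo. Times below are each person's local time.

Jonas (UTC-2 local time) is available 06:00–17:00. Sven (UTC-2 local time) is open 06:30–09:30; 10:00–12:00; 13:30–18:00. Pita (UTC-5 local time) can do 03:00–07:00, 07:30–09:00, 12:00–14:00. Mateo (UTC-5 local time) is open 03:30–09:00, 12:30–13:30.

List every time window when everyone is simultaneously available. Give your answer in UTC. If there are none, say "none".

08:30-11:30, 12:30-14:00, 17:30-18:30

Jonas in UTC: 08:00-19:00 (add 2h to convert from UTC-2).
Sven in UTC: 08:30-11:30, 12:00-14:00, 15:30-20:00 (add 2h to convert from UTC-2).
Pita in UTC: 08:00-12:00, 12:30-14:00, 17:00-19:00 (add 5h to convert from UTC-5).
Mateo in UTC: 08:30-14:00, 17:30-18:30 (add 5h to convert from UTC-5).
Jonas ∩ Sven: 08:30-11:30, 12:00-14:00, 15:30-19:00.
Jonas ∩ Sven ∩ Pita: 08:30-11:30, 12:30-14:00, 17:00-19:00.
Jonas ∩ Sven ∩ Pita ∩ Mateo: 08:30-11:30, 12:30-14:00, 17:30-18:30.
Those are the intersection windows.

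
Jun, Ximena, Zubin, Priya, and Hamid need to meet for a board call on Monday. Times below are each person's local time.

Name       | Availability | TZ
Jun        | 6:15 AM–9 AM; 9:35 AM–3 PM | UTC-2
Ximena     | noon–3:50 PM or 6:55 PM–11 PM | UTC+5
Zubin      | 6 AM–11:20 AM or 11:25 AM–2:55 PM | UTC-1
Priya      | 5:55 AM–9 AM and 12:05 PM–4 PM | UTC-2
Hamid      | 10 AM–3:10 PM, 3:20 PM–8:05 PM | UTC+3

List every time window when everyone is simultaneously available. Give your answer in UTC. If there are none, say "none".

08:15-10:50, 14:05-15:55

Jun in UTC: 08:15-11:00, 11:35-17:00 (add 2h to convert from UTC-2).
Ximena in UTC: 07:00-10:50, 13:55-18:00 (subtract 5h to convert from UTC+5).
Zubin in UTC: 07:00-12:20, 12:25-15:55 (add 1h to convert from UTC-1).
Priya in UTC: 07:55-11:00, 14:05-18:00 (add 2h to convert from UTC-2).
Hamid in UTC: 07:00-12:10, 12:20-17:05 (subtract 3h to convert from UTC+3).
Jun ∩ Ximena: 08:15-10:50, 13:55-17:00.
Jun ∩ Ximena ∩ Zubin: 08:15-10:50, 13:55-15:55.
Jun ∩ Ximena ∩ Zubin ∩ Priya: 08:15-10:50, 14:05-15:55.
Jun ∩ Ximena ∩ Zubin ∩ Priya ∩ Hamid: 08:15-10:50, 14:05-15:55.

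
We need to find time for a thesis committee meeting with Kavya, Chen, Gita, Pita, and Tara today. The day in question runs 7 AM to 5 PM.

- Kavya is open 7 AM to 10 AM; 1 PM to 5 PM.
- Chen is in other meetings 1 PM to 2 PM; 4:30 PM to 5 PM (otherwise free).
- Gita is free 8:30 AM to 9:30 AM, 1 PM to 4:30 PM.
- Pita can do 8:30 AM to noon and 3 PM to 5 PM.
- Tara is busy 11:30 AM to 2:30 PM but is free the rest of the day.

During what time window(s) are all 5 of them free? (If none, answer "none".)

08:30-09:30, 15:00-16:30

Kavya free: 07:00-10:00, 13:00-17:00.
Chen free: 07:00-13:00, 14:00-16:30 (invert busy blocks within the working day).
Gita free: 08:30-09:30, 13:00-16:30.
Pita free: 08:30-12:00, 15:00-17:00.
Tara free: 07:00-11:30, 14:30-17:00 (invert busy blocks within the working day).
Kavya ∩ Chen: 07:00-10:00, 14:00-16:30.
Kavya ∩ Chen ∩ Gita: 08:30-09:30, 14:00-16:30.
Kavya ∩ Chen ∩ Gita ∩ Pita: 08:30-09:30, 15:00-16:30.
Kavya ∩ Chen ∩ Gita ∩ Pita ∩ Tara: 08:30-09:30, 15:00-16:30.
So the common availability across everyone is 08:30-09:30, 15:00-16:30.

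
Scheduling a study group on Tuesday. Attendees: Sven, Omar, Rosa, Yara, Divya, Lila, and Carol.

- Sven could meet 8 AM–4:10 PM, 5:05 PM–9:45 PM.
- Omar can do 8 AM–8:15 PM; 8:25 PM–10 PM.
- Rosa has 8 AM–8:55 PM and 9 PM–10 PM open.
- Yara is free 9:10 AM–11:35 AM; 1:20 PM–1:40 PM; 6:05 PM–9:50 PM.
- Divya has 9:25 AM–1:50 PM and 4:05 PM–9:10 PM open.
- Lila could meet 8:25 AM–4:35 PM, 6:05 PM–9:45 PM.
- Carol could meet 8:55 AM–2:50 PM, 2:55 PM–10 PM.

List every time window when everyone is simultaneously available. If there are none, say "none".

09:25-11:35, 13:20-13:40, 18:05-20:15, 20:25-20:55, 21:00-21:10

Sven ∩ Omar: 08:00-16:10, 17:05-20:15, 20:25-21:45.
Sven ∩ Omar ∩ Rosa: 08:00-16:10, 17:05-20:15, 20:25-20:55, 21:00-21:45.
Sven ∩ Omar ∩ Rosa ∩ Yara: 09:10-11:35, 13:20-13:40, 18:05-20:15, 20:25-20:55, 21:00-21:45.
Sven ∩ Omar ∩ Rosa ∩ Yara ∩ Divya: 09:25-11:35, 13:20-13:40, 18:05-20:15, 20:25-20:55, 21:00-21:10.
Sven ∩ Omar ∩ Rosa ∩ Yara ∩ Divya ∩ Lila: 09:25-11:35, 13:20-13:40, 18:05-20:15, 20:25-20:55, 21:00-21:10.
Sven ∩ Omar ∩ Rosa ∩ Yara ∩ Divya ∩ Lila ∩ Carol: 09:25-11:35, 13:20-13:40, 18:05-20:15, 20:25-20:55, 21:00-21:10.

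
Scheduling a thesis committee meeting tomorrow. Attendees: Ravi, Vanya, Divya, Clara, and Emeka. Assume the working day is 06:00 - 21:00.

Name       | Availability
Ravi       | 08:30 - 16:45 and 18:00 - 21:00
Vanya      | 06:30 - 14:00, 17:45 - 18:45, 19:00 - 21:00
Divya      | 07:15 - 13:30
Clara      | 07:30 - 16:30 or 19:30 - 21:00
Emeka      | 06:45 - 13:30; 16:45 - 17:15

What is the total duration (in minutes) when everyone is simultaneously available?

Ravi ∩ Vanya: 08:30-14:00, 18:00-18:45, 19:00-21:00.
Ravi ∩ Vanya ∩ Divya: 08:30-13:30.
Ravi ∩ Vanya ∩ Divya ∩ Clara: 08:30-13:30.
Ravi ∩ Vanya ∩ Divya ∩ Clara ∩ Emeka: 08:30-13:30.
So the common availability across everyone is 08:30-13:30.
That's a single block of 300 minutes.

300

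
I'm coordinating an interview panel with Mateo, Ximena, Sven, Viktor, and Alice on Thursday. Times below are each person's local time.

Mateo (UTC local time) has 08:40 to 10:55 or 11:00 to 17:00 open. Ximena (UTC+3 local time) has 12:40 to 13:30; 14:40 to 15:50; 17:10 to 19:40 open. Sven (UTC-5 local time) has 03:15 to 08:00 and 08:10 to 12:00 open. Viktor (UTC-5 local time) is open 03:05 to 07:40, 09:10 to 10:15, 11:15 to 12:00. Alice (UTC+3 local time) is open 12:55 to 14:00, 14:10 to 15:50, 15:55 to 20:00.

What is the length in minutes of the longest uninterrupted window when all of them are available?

65

Mateo in UTC: 08:40-10:55, 11:00-17:00.
Ximena in UTC: 09:40-10:30, 11:40-12:50, 14:10-16:40 (subtract 3h to convert from UTC+3).
Sven in UTC: 08:15-13:00, 13:10-17:00 (add 5h to convert from UTC-5).
Viktor in UTC: 08:05-12:40, 14:10-15:15, 16:15-17:00 (add 5h to convert from UTC-5).
Alice in UTC: 09:55-11:00, 11:10-12:50, 12:55-17:00 (subtract 3h to convert from UTC+3).
Mateo ∩ Ximena: 09:40-10:30, 11:40-12:50, 14:10-16:40.
Mateo ∩ Ximena ∩ Sven: 09:40-10:30, 11:40-12:50, 14:10-16:40.
Mateo ∩ Ximena ∩ Sven ∩ Viktor: 09:40-10:30, 11:40-12:40, 14:10-15:15, 16:15-16:40.
Mateo ∩ Ximena ∩ Sven ∩ Viktor ∩ Alice: 09:55-10:30, 11:40-12:40, 14:10-15:15, 16:15-16:40.
The longest is 14:10-15:15 at 65 minutes.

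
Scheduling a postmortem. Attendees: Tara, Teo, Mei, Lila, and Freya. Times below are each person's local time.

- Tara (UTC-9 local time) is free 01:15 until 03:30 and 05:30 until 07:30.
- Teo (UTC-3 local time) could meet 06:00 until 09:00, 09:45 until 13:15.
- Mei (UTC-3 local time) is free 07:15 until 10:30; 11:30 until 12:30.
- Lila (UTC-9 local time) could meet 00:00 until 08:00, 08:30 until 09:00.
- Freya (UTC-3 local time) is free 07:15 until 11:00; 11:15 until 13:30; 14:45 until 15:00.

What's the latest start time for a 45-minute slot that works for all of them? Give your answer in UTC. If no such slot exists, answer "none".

14:45

Tara in UTC: 10:15-12:30, 14:30-16:30 (add 9h to convert from UTC-9).
Teo in UTC: 09:00-12:00, 12:45-16:15 (add 3h to convert from UTC-3).
Mei in UTC: 10:15-13:30, 14:30-15:30 (add 3h to convert from UTC-3).
Lila in UTC: 09:00-17:00, 17:30-18:00 (add 9h to convert from UTC-9).
Freya in UTC: 10:15-14:00, 14:15-16:30, 17:45-18:00 (add 3h to convert from UTC-3).
Tara ∩ Teo: 10:15-12:00, 14:30-16:15.
Tara ∩ Teo ∩ Mei: 10:15-12:00, 14:30-15:30.
Tara ∩ Teo ∩ Mei ∩ Lila: 10:15-12:00, 14:30-15:30.
Tara ∩ Teo ∩ Mei ∩ Lila ∩ Freya: 10:15-12:00, 14:30-15:30.
So the common availability across everyone is 10:15-12:00, 14:30-15:30.
The last common window of at least 45 minutes is 14:30-15:30; a 45-minute meeting can start as late as 14:45 and still end by 15:30.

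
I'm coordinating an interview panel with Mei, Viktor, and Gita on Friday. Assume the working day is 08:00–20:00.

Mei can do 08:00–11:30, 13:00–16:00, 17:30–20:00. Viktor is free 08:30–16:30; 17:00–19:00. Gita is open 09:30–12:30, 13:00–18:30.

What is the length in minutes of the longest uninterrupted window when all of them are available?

Mei ∩ Viktor: 08:30-11:30, 13:00-16:00, 17:30-19:00.
Mei ∩ Viktor ∩ Gita: 09:30-11:30, 13:00-16:00, 17:30-18:30.
The longest is 13:00-16:00 at 180 minutes.

180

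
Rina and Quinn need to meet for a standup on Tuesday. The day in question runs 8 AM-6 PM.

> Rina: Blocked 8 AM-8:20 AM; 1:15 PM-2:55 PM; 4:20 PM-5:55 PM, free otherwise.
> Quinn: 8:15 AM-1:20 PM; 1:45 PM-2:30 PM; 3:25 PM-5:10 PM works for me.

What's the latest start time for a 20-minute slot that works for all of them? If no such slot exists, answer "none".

16:00

Rina free: 08:20-13:15, 14:55-16:20, 17:55-18:00 (invert busy blocks within the working day).
Quinn free: 08:15-13:20, 13:45-14:30, 15:25-17:10.
Rina ∩ Quinn: 08:20-13:15, 15:25-16:20.
The last common window of at least 20 minutes is 15:25-16:20; a 20-minute meeting can start as late as 16:00 and still end by 16:20.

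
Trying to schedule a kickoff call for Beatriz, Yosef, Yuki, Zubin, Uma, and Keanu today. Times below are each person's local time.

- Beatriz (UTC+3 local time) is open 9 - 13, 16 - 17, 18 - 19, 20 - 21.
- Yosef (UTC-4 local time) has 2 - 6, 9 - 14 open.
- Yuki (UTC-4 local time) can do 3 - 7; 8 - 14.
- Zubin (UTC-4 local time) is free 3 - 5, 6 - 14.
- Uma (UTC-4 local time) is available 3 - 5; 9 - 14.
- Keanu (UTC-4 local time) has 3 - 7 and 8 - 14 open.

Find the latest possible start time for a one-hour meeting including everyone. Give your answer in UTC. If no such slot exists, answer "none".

17:00

Beatriz in UTC: 06:00-10:00, 13:00-14:00, 15:00-16:00, 17:00-18:00 (subtract 3h to convert from UTC+3).
Yosef in UTC: 06:00-10:00, 13:00-18:00 (add 4h to convert from UTC-4).
Yuki in UTC: 07:00-11:00, 12:00-18:00 (add 4h to convert from UTC-4).
Zubin in UTC: 07:00-09:00, 10:00-18:00 (add 4h to convert from UTC-4).
Uma in UTC: 07:00-09:00, 13:00-18:00 (add 4h to convert from UTC-4).
Keanu in UTC: 07:00-11:00, 12:00-18:00 (add 4h to convert from UTC-4).
Beatriz ∩ Yosef: 06:00-10:00, 13:00-14:00, 15:00-16:00, 17:00-18:00.
Beatriz ∩ Yosef ∩ Yuki: 07:00-10:00, 13:00-14:00, 15:00-16:00, 17:00-18:00.
Beatriz ∩ Yosef ∩ Yuki ∩ Zubin: 07:00-09:00, 13:00-14:00, 15:00-16:00, 17:00-18:00.
Beatriz ∩ Yosef ∩ Yuki ∩ Zubin ∩ Uma: 07:00-09:00, 13:00-14:00, 15:00-16:00, 17:00-18:00.
Beatriz ∩ Yosef ∩ Yuki ∩ Zubin ∩ Uma ∩ Keanu: 07:00-09:00, 13:00-14:00, 15:00-16:00, 17:00-18:00.
The last common window of at least 60 minutes is 17:00-18:00; a 60-minute meeting can start as late as 17:00 and still end by 18:00.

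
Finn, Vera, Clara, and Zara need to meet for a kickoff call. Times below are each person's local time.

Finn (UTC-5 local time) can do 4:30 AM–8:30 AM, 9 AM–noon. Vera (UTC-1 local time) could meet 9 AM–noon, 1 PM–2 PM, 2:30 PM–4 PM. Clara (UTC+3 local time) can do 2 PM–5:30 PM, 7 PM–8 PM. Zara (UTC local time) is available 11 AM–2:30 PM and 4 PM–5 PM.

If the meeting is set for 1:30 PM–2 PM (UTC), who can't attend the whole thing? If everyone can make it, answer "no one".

Finn in UTC: 09:30-13:30, 14:00-17:00 (add 5h to convert from UTC-5).
Vera in UTC: 10:00-13:00, 14:00-15:00, 15:30-17:00 (add 1h to convert from UTC-1).
Clara in UTC: 11:00-14:30, 16:00-17:00 (subtract 3h to convert from UTC+3).
Zara in UTC: 11:00-14:30, 16:00-17:00.
Finn: not fully free for 13:30-14:00. Vera: not fully free for 13:30-14:00. Clara: free for 13:30-14:00. Zara: free for 13:30-14:00.

Finn, Vera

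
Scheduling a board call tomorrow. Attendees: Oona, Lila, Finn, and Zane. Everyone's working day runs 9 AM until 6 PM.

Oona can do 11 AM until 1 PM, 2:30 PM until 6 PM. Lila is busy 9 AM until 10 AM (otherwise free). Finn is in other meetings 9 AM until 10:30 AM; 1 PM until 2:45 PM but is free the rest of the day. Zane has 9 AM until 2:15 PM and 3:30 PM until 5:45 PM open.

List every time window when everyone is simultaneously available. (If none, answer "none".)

11:00-13:00, 15:30-17:45

Oona free: 11:00-13:00, 14:30-18:00.
Lila free: 10:00-18:00 (invert busy blocks within the working day).
Finn free: 10:30-13:00, 14:45-18:00 (invert busy blocks within the working day).
Zane free: 09:00-14:15, 15:30-17:45.
Oona ∩ Lila: 11:00-13:00, 14:30-18:00.
Oona ∩ Lila ∩ Finn: 11:00-13:00, 14:45-18:00.
Oona ∩ Lila ∩ Finn ∩ Zane: 11:00-13:00, 15:30-17:45.
So the common availability across everyone is 11:00-13:00, 15:30-17:45.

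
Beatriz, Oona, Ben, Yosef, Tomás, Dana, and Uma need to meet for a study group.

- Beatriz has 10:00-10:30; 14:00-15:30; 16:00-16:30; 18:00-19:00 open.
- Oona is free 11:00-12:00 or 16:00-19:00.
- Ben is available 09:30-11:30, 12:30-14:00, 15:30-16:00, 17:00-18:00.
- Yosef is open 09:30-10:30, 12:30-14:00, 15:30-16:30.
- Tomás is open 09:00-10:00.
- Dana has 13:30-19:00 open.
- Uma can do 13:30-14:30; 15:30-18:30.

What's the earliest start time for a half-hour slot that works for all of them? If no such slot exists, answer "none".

none

Beatriz ∩ Oona: 16:00-16:30, 18:00-19:00.
Beatriz ∩ Oona ∩ Ben: ∅.
Beatriz ∩ Oona ∩ Ben ∩ Yosef: ∅.
Beatriz ∩ Oona ∩ Ben ∩ Yosef ∩ Tomás: ∅.
Beatriz ∩ Oona ∩ Ben ∩ Yosef ∩ Tomás ∩ Dana: ∅.
Beatriz ∩ Oona ∩ Ben ∩ Yosef ∩ Tomás ∩ Dana ∩ Uma: ∅.
There is no time when everyone is free.
No common window is at least 30 minutes long.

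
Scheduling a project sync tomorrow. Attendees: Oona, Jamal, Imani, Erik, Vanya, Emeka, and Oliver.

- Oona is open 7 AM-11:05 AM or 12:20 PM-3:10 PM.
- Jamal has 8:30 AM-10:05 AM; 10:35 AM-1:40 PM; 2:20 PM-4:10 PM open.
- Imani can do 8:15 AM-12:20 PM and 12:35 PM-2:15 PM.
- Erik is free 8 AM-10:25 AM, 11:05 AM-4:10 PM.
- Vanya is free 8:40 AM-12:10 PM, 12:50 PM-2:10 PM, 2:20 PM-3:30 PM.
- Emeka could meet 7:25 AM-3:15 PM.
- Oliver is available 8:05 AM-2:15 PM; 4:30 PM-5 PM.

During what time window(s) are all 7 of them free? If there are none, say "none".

Oona ∩ Jamal: 08:30-10:05, 10:35-11:05, 12:20-13:40, 14:20-15:10.
Oona ∩ Jamal ∩ Imani: 08:30-10:05, 10:35-11:05, 12:35-13:40.
Oona ∩ Jamal ∩ Imani ∩ Erik: 08:30-10:05, 12:35-13:40.
Oona ∩ Jamal ∩ Imani ∩ Erik ∩ Vanya: 08:40-10:05, 12:50-13:40.
Oona ∩ Jamal ∩ Imani ∩ Erik ∩ Vanya ∩ Emeka: 08:40-10:05, 12:50-13:40.
Oona ∩ Jamal ∩ Imani ∩ Erik ∩ Vanya ∩ Emeka ∩ Oliver: 08:40-10:05, 12:50-13:40.

08:40-10:05, 12:50-13:40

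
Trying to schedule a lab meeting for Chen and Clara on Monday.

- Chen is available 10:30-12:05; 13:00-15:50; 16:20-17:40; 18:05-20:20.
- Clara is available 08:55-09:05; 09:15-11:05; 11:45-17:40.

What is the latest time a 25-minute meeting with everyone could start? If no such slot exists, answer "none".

Chen ∩ Clara: 10:30-11:05, 11:45-12:05, 13:00-15:50, 16:20-17:40.
The last common window of at least 25 minutes is 16:20-17:40; a 25-minute meeting can start as late as 17:15 and still end by 17:40.

17:15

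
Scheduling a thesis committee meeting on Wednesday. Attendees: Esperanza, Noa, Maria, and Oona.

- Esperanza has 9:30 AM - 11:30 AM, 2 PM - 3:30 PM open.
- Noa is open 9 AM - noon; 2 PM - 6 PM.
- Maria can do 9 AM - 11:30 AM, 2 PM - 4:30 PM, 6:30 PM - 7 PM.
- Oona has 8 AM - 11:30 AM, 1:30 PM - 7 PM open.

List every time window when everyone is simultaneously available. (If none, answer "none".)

09:30-11:30, 14:00-15:30

Esperanza ∩ Noa: 09:30-11:30, 14:00-15:30.
Esperanza ∩ Noa ∩ Maria: 09:30-11:30, 14:00-15:30.
Esperanza ∩ Noa ∩ Maria ∩ Oona: 09:30-11:30, 14:00-15:30.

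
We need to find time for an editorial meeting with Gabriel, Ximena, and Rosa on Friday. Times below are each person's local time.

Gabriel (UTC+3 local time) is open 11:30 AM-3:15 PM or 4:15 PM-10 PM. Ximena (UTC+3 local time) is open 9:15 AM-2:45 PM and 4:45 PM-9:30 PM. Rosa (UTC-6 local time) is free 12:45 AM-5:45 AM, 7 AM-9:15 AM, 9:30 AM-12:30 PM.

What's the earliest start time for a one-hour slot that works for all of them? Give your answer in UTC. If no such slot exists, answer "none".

Gabriel in UTC: 08:30-12:15, 13:15-19:00 (subtract 3h to convert from UTC+3).
Ximena in UTC: 06:15-11:45, 13:45-18:30 (subtract 3h to convert from UTC+3).
Rosa in UTC: 06:45-11:45, 13:00-15:15, 15:30-18:30 (add 6h to convert from UTC-6).
Gabriel ∩ Ximena: 08:30-11:45, 13:45-18:30.
Gabriel ∩ Ximena ∩ Rosa: 08:30-11:45, 13:45-15:15, 15:30-18:30.
The first common window of at least 60 minutes is 08:30-11:45, so the earliest start is 08:30.

08:30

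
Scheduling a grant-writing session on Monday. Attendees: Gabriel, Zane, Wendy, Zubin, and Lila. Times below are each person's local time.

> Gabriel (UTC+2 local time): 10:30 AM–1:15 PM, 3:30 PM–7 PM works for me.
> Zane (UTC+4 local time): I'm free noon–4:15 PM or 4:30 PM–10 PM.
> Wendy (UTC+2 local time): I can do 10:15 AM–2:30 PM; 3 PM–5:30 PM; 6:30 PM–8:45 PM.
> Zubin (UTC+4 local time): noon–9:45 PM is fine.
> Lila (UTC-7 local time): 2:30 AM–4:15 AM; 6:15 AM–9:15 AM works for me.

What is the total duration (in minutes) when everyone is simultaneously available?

Gabriel in UTC: 08:30-11:15, 13:30-17:00 (subtract 2h to convert from UTC+2).
Zane in UTC: 08:00-12:15, 12:30-18:00 (subtract 4h to convert from UTC+4).
Wendy in UTC: 08:15-12:30, 13:00-15:30, 16:30-18:45 (subtract 2h to convert from UTC+2).
Zubin in UTC: 08:00-17:45 (subtract 4h to convert from UTC+4).
Lila in UTC: 09:30-11:15, 13:15-16:15 (add 7h to convert from UTC-7).
Gabriel ∩ Zane: 08:30-11:15, 13:30-17:00.
Gabriel ∩ Zane ∩ Wendy: 08:30-11:15, 13:30-15:30, 16:30-17:00.
Gabriel ∩ Zane ∩ Wendy ∩ Zubin: 08:30-11:15, 13:30-15:30, 16:30-17:00.
Gabriel ∩ Zane ∩ Wendy ∩ Zubin ∩ Lila: 09:30-11:15, 13:30-15:30.
Summing the common windows: 105 + 120 = 225 minutes.

225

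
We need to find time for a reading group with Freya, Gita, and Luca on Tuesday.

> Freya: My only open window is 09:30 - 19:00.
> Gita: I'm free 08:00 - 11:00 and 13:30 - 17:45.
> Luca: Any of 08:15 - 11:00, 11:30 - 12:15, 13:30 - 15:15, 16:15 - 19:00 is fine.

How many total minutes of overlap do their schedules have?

Freya ∩ Gita: 09:30-11:00, 13:30-17:45.
Freya ∩ Gita ∩ Luca: 09:30-11:00, 13:30-15:15, 16:15-17:45.
Summing the common windows: 90 + 105 + 90 = 285 minutes.

285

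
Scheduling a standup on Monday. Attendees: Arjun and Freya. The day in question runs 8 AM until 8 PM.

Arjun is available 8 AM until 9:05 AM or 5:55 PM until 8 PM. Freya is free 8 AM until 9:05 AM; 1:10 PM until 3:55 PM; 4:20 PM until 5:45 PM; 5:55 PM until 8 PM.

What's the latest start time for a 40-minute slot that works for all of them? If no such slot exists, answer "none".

19:20

Arjun ∩ Freya: 08:00-09:05, 17:55-20:00.
So the common availability across everyone is 08:00-09:05, 17:55-20:00.
The last common window of at least 40 minutes is 17:55-20:00; a 40-minute meeting can start as late as 19:20 and still end by 20:00.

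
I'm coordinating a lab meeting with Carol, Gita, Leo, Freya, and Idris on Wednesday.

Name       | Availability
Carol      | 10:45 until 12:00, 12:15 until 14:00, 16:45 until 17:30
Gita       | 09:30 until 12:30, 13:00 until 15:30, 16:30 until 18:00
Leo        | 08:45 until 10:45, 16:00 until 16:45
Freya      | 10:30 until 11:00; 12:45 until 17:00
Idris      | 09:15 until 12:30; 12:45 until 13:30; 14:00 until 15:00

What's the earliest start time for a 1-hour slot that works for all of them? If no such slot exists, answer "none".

none

Carol ∩ Gita: 10:45-12:00, 12:15-12:30, 13:00-14:00, 16:45-17:30.
Carol ∩ Gita ∩ Leo: ∅.
Carol ∩ Gita ∩ Leo ∩ Freya: ∅.
Carol ∩ Gita ∩ Leo ∩ Freya ∩ Idris: ∅.
There is no time when everyone is free.
No common window is at least 60 minutes long.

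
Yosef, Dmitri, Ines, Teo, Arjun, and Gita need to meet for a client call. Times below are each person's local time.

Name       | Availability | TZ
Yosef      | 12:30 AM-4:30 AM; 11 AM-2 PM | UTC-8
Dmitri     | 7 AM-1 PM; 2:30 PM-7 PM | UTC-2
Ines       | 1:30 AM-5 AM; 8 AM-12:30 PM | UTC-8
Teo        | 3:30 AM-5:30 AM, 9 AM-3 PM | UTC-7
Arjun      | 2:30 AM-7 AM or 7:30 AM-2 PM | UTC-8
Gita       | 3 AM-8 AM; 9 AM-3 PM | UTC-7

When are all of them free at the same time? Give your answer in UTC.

10:30-12:30, 19:00-20:30

Yosef in UTC: 08:30-12:30, 19:00-22:00 (add 8h to convert from UTC-8).
Dmitri in UTC: 09:00-15:00, 16:30-21:00 (add 2h to convert from UTC-2).
Ines in UTC: 09:30-13:00, 16:00-20:30 (add 8h to convert from UTC-8).
Teo in UTC: 10:30-12:30, 16:00-22:00 (add 7h to convert from UTC-7).
Arjun in UTC: 10:30-15:00, 15:30-22:00 (add 8h to convert from UTC-8).
Gita in UTC: 10:00-15:00, 16:00-22:00 (add 7h to convert from UTC-7).
Yosef ∩ Dmitri: 09:00-12:30, 19:00-21:00.
Yosef ∩ Dmitri ∩ Ines: 09:30-12:30, 19:00-20:30.
Yosef ∩ Dmitri ∩ Ines ∩ Teo: 10:30-12:30, 19:00-20:30.
Yosef ∩ Dmitri ∩ Ines ∩ Teo ∩ Arjun: 10:30-12:30, 19:00-20:30.
Yosef ∩ Dmitri ∩ Ines ∩ Teo ∩ Arjun ∩ Gita: 10:30-12:30, 19:00-20:30.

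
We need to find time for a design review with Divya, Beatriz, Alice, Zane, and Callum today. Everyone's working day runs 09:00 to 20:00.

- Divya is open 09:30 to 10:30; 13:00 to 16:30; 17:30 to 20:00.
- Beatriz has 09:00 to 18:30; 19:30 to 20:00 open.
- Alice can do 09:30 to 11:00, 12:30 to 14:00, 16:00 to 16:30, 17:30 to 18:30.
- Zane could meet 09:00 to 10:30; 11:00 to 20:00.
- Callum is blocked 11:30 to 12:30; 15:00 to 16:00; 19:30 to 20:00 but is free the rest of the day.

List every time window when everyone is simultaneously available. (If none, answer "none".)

Divya free: 09:30-10:30, 13:00-16:30, 17:30-20:00.
Beatriz free: 09:00-18:30, 19:30-20:00.
Alice free: 09:30-11:00, 12:30-14:00, 16:00-16:30, 17:30-18:30.
Zane free: 09:00-10:30, 11:00-20:00.
Callum free: 09:00-11:30, 12:30-15:00, 16:00-19:30 (invert busy blocks within the working day).
Divya ∩ Beatriz: 09:30-10:30, 13:00-16:30, 17:30-18:30, 19:30-20:00.
Divya ∩ Beatriz ∩ Alice: 09:30-10:30, 13:00-14:00, 16:00-16:30, 17:30-18:30.
Divya ∩ Beatriz ∩ Alice ∩ Zane: 09:30-10:30, 13:00-14:00, 16:00-16:30, 17:30-18:30.
Divya ∩ Beatriz ∩ Alice ∩ Zane ∩ Callum: 09:30-10:30, 13:00-14:00, 16:00-16:30, 17:30-18:30.
So the common availability across everyone is 09:30-10:30, 13:00-14:00, 16:00-16:30, 17:30-18:30.

09:30-10:30, 13:00-14:00, 16:00-16:30, 17:30-18:30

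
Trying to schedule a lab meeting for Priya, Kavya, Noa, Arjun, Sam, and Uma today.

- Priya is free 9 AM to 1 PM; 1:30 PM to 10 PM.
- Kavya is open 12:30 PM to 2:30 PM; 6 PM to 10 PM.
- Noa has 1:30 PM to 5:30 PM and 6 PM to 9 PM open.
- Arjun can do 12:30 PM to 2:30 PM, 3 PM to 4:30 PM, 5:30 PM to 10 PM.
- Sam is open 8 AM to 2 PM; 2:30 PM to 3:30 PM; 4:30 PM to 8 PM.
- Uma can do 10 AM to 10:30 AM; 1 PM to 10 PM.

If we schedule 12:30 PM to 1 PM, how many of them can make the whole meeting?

4

Priya, Kavya, Arjun, and Sam can make the full 12:30-13:00 slot — that's 4.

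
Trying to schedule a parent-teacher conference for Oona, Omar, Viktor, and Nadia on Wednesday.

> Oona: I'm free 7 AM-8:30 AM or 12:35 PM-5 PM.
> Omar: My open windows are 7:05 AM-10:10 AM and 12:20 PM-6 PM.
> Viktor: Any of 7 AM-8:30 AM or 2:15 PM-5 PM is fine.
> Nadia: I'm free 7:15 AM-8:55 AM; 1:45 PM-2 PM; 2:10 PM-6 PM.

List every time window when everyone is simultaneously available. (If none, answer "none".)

Oona ∩ Omar: 07:05-08:30, 12:35-17:00.
Oona ∩ Omar ∩ Viktor: 07:05-08:30, 14:15-17:00.
Oona ∩ Omar ∩ Viktor ∩ Nadia: 07:15-08:30, 14:15-17:00.

07:15-08:30, 14:15-17:00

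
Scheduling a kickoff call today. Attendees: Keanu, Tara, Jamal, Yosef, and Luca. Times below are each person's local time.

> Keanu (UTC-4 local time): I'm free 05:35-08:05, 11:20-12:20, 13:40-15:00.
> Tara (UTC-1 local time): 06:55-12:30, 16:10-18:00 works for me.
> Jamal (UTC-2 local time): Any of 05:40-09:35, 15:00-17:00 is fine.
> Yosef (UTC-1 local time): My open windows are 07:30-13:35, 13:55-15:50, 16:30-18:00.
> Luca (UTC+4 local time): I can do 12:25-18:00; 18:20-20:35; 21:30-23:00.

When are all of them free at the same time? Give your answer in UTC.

09:35-11:35, 17:40-19:00

Keanu in UTC: 09:35-12:05, 15:20-16:20, 17:40-19:00 (add 4h to convert from UTC-4).
Tara in UTC: 07:55-13:30, 17:10-19:00 (add 1h to convert from UTC-1).
Jamal in UTC: 07:40-11:35, 17:00-19:00 (add 2h to convert from UTC-2).
Yosef in UTC: 08:30-14:35, 14:55-16:50, 17:30-19:00 (add 1h to convert from UTC-1).
Luca in UTC: 08:25-14:00, 14:20-16:35, 17:30-19:00 (subtract 4h to convert from UTC+4).
Keanu ∩ Tara: 09:35-12:05, 17:40-19:00.
Keanu ∩ Tara ∩ Jamal: 09:35-11:35, 17:40-19:00.
Keanu ∩ Tara ∩ Jamal ∩ Yosef: 09:35-11:35, 17:40-19:00.
Keanu ∩ Tara ∩ Jamal ∩ Yosef ∩ Luca: 09:35-11:35, 17:40-19:00.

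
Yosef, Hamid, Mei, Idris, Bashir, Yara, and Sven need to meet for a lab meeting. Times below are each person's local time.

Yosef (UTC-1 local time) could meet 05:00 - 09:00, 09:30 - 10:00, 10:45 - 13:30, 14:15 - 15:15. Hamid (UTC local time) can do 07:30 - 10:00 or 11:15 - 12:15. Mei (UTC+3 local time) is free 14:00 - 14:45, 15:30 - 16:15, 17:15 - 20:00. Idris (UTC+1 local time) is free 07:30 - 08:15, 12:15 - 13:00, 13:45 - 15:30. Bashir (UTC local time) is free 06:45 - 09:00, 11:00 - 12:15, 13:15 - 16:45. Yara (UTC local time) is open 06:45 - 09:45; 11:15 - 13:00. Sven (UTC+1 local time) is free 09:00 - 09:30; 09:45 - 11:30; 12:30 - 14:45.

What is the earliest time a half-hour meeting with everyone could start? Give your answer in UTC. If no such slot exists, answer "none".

none

Yosef in UTC: 06:00-10:00, 10:30-11:00, 11:45-14:30, 15:15-16:15 (add 1h to convert from UTC-1).
Hamid in UTC: 07:30-10:00, 11:15-12:15.
Mei in UTC: 11:00-11:45, 12:30-13:15, 14:15-17:00 (subtract 3h to convert from UTC+3).
Idris in UTC: 06:30-07:15, 11:15-12:00, 12:45-14:30 (subtract 1h to convert from UTC+1).
Bashir in UTC: 06:45-09:00, 11:00-12:15, 13:15-16:45.
Yara in UTC: 06:45-09:45, 11:15-13:00.
Sven in UTC: 08:00-08:30, 08:45-10:30, 11:30-13:45 (subtract 1h to convert from UTC+1).
Yosef ∩ Hamid: 07:30-10:00, 11:45-12:15.
Yosef ∩ Hamid ∩ Mei: ∅.
Yosef ∩ Hamid ∩ Mei ∩ Idris: ∅.
Yosef ∩ Hamid ∩ Mei ∩ Idris ∩ Bashir: ∅.
Yosef ∩ Hamid ∩ Mei ∩ Idris ∩ Bashir ∩ Yara: ∅.
Yosef ∩ Hamid ∩ Mei ∩ Idris ∩ Bashir ∩ Yara ∩ Sven: ∅.
There is no time when everyone is free.
No common window is at least 30 minutes long.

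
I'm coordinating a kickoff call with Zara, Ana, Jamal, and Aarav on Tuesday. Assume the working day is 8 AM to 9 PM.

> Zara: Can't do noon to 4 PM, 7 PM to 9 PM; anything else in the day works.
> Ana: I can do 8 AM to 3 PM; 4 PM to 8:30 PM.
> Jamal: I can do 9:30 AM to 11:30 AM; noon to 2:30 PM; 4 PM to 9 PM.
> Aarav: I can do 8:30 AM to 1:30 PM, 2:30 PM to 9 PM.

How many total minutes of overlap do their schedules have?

300

Zara free: 08:00-12:00, 16:00-19:00 (invert busy blocks within the working day).
Ana free: 08:00-15:00, 16:00-20:30.
Jamal free: 09:30-11:30, 12:00-14:30, 16:00-21:00.
Aarav free: 08:30-13:30, 14:30-21:00.
Zara ∩ Ana: 08:00-12:00, 16:00-19:00.
Zara ∩ Ana ∩ Jamal: 09:30-11:30, 16:00-19:00.
Zara ∩ Ana ∩ Jamal ∩ Aarav: 09:30-11:30, 16:00-19:00.
Summing the common windows: 120 + 180 = 300 minutes.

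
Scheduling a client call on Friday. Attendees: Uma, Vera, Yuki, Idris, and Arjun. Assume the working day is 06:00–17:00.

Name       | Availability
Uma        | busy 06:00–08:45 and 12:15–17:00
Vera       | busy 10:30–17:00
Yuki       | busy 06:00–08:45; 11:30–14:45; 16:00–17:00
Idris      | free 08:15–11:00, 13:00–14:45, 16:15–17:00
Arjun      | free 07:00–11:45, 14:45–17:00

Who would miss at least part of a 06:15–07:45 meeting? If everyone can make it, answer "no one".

Uma free: 08:45-12:15 (invert busy blocks within the working day).
Vera free: 06:00-10:30 (invert busy blocks within the working day).
Yuki free: 08:45-11:30, 14:45-16:00 (invert busy blocks within the working day).
Idris free: 08:15-11:00, 13:00-14:45, 16:15-17:00.
Arjun free: 07:00-11:45, 14:45-17:00.
Uma: not fully free for 06:15-07:45. Vera: free for 06:15-07:45. Yuki: not fully free for 06:15-07:45. Idris: not fully free for 06:15-07:45. Arjun: not fully free for 06:15-07:45.

Arjun, Idris, Uma, Yuki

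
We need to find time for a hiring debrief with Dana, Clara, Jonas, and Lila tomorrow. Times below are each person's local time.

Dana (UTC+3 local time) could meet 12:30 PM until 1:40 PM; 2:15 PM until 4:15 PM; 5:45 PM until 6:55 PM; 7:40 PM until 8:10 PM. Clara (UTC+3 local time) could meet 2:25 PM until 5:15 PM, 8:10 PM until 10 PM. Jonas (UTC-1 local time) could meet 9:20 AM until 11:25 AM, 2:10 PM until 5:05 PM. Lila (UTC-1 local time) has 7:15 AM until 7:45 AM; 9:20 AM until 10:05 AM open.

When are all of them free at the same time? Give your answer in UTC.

Dana in UTC: 09:30-10:40, 11:15-13:15, 14:45-15:55, 16:40-17:10 (subtract 3h to convert from UTC+3).
Clara in UTC: 11:25-14:15, 17:10-19:00 (subtract 3h to convert from UTC+3).
Jonas in UTC: 10:20-12:25, 15:10-18:05 (add 1h to convert from UTC-1).
Lila in UTC: 08:15-08:45, 10:20-11:05 (add 1h to convert from UTC-1).
Dana ∩ Clara: 11:25-13:15.
Dana ∩ Clara ∩ Jonas: 11:25-12:25.
Dana ∩ Clara ∩ Jonas ∩ Lila: ∅.
There is no time when everyone is free.

none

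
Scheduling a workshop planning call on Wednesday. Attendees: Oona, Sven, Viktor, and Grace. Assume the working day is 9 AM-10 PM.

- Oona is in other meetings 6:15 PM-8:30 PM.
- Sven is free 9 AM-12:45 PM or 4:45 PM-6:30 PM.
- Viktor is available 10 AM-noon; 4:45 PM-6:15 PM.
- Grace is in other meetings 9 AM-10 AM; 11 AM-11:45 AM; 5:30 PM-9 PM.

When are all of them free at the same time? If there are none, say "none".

Oona free: 09:00-18:15, 20:30-22:00 (invert busy blocks within the working day).
Sven free: 09:00-12:45, 16:45-18:30.
Viktor free: 10:00-12:00, 16:45-18:15.
Grace free: 10:00-11:00, 11:45-17:30, 21:00-22:00 (invert busy blocks within the working day).
Oona ∩ Sven: 09:00-12:45, 16:45-18:15.
Oona ∩ Sven ∩ Viktor: 10:00-12:00, 16:45-18:15.
Oona ∩ Sven ∩ Viktor ∩ Grace: 10:00-11:00, 11:45-12:00, 16:45-17:30.
So the common availability across everyone is 10:00-11:00, 11:45-12:00, 16:45-17:30.

10:00-11:00, 11:45-12:00, 16:45-17:30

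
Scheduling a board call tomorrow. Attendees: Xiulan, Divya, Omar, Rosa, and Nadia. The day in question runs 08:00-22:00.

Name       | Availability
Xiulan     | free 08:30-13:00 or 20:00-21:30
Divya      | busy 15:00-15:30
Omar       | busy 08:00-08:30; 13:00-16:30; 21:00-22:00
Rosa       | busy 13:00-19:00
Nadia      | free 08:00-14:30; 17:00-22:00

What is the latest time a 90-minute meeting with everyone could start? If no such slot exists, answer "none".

Xiulan free: 08:30-13:00, 20:00-21:30.
Divya free: 08:00-15:00, 15:30-22:00 (invert busy blocks within the working day).
Omar free: 08:30-13:00, 16:30-21:00 (invert busy blocks within the working day).
Rosa free: 08:00-13:00, 19:00-22:00 (invert busy blocks within the working day).
Nadia free: 08:00-14:30, 17:00-22:00.
Xiulan ∩ Divya: 08:30-13:00, 20:00-21:30.
Xiulan ∩ Divya ∩ Omar: 08:30-13:00, 20:00-21:00.
Xiulan ∩ Divya ∩ Omar ∩ Rosa: 08:30-13:00, 20:00-21:00.
Xiulan ∩ Divya ∩ Omar ∩ Rosa ∩ Nadia: 08:30-13:00, 20:00-21:00.
Those are the intersection windows.
The last common window of at least 90 minutes is 08:30-13:00; a 90-minute meeting can start as late as 11:30 and still end by 13:00.

11:30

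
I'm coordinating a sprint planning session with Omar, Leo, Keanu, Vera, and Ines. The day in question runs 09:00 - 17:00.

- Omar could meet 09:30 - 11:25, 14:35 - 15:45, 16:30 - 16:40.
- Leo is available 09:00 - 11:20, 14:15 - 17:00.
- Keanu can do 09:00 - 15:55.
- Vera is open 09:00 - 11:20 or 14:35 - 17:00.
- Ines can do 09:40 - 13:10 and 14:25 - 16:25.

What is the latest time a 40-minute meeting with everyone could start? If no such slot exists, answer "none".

Omar ∩ Leo: 09:30-11:20, 14:35-15:45, 16:30-16:40.
Omar ∩ Leo ∩ Keanu: 09:30-11:20, 14:35-15:45.
Omar ∩ Leo ∩ Keanu ∩ Vera: 09:30-11:20, 14:35-15:45.
Omar ∩ Leo ∩ Keanu ∩ Vera ∩ Ines: 09:40-11:20, 14:35-15:45.
The last common window of at least 40 minutes is 14:35-15:45; a 40-minute meeting can start as late as 15:05 and still end by 15:45.

15:05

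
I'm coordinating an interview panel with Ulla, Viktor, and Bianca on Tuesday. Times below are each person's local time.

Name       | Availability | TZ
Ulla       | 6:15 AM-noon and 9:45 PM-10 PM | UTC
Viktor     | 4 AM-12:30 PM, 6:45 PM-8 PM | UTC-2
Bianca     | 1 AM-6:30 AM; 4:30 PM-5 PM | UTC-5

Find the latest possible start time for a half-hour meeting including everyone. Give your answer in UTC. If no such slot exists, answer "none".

11:00

Ulla in UTC: 06:15-12:00, 21:45-22:00.
Viktor in UTC: 06:00-14:30, 20:45-22:00 (add 2h to convert from UTC-2).
Bianca in UTC: 06:00-11:30, 21:30-22:00 (add 5h to convert from UTC-5).
Ulla ∩ Viktor: 06:15-12:00, 21:45-22:00.
Ulla ∩ Viktor ∩ Bianca: 06:15-11:30, 21:45-22:00.
The last common window of at least 30 minutes is 06:15-11:30; a 30-minute meeting can start as late as 11:00 and still end by 11:30.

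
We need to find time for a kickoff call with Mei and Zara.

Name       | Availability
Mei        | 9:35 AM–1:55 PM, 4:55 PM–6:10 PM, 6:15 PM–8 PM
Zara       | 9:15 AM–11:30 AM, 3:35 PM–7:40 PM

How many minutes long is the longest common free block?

115

Mei ∩ Zara: 09:35-11:30, 16:55-18:10, 18:15-19:40.
The longest is 09:35-11:30 at 115 minutes.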